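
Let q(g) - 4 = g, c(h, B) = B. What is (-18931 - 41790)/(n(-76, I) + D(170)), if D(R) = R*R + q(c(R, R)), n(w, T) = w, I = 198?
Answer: -60721/28998 ≈ -2.0940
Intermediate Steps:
q(g) = 4 + g
D(R) = 4 + R + R² (D(R) = R*R + (4 + R) = R² + (4 + R) = 4 + R + R²)
(-18931 - 41790)/(n(-76, I) + D(170)) = (-18931 - 41790)/(-76 + (4 + 170 + 170²)) = -60721/(-76 + (4 + 170 + 28900)) = -60721/(-76 + 29074) = -60721/28998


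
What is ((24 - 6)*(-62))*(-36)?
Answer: 40176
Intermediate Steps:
((24 - 6)*(-62))*(-36) = (18*(-62))*(-36) = -1116*(-36) = 40176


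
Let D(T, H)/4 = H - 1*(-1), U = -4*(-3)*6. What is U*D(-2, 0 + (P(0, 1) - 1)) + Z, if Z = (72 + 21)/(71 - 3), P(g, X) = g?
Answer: 93/68 ≈ 1.3676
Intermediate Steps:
U = 72 (U = 12*6 = 72)
D(T, H) = 4 + 4*H (D(T, H) = 4*(H - 1*(-1)) = 4*(H + 1) = 4*(1 + H) = 4 + 4*H)
Z = 93/68 ≈ 1.3676
U*D(-2, 0 + (P(0, 1) - 1)) + Z = 72*(4 + 4*(0 + (0 - 1))) + 93/68 = 72*(4 + 4*(0 - 1)) + 93/68 = 72*(4 + 4*(-1)) + 93/68 = 72*(4 - 4) + 93/68 = 72*0 + 93/68 = 0 + 93/68 = 93/68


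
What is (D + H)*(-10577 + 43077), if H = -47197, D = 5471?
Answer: -1356095000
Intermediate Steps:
(D + H)*(-10577 + 43077) = (5471 - 47197)*(-10577 + 43077) = -41726*32500 = -1356095000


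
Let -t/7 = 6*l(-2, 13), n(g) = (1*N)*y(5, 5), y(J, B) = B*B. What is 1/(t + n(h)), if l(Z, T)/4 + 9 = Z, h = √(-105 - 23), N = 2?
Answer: 1/1898 ≈ 0.00052687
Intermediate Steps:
h = 8*I*√2 (h = √(-128) = 8*I*√2 ≈ 11.314*I)
l(Z, T) = -36 + 4*Z
y(J, B) = B²
n(g) = 50 (n(g) = (1*2)*5² = 2*25 = 50)
t = 1848 (t = -42*(-36 + 4*(-2)) = -42*(-36 - 8) = -42*(-44) = -7*(-264) = 1848)
1/(t + n(h)) = 1/(1848 + 50) = 1/1898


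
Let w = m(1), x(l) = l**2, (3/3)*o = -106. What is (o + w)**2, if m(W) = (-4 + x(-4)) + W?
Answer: 8649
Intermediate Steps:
o = -106
m(W) = 12 + W (m(W) = (-4 + (-4)**2) + W = (-4 + 16) + W = 12 + W)
w = 13 (w = 12 + 1 = 13)
(o + w)**2 = (-106 + 13)**2 = (-93)**2 = 8649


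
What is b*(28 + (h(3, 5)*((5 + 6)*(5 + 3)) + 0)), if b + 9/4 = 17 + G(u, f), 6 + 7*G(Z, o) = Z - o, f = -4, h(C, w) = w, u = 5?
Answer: 49725/7 ≈ 7103.6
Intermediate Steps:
G(Z, o) = -6/7 - o/7 + Z/7 (G(Z, o) = -6/7 + (Z - o)/7 = -6/7 + (-o/7 + Z/7) = -6/7 - o/7 + Z/7)
b = 425/28 (b = -9/4 + (17 + (-6/7 - ⅐*(-4) + (⅐)*5)) = -9/4 + (17 + (-6/7 + 4/7 + 5/7)) = -9/4 + (17 + 3/7) = -9/4 + 122/7 = 425/28 ≈ 15.179)
b*(28 + (h(3, 5)*((5 + 6)*(5 + 3)) + 0)) = 425*(28 + (5*((5 + 6)*(5 + 3)) + 0))/28 = 425*(28 + (5*(11*8) + 0))/28 = 425*(28 + (5*88 + 0))/28 = 425*(28 + (440 + 0))/28 = 425*(28 + 440)/28 = (425/28)*468 = 49725/7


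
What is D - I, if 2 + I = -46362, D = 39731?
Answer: 86095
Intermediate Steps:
I = -46364 (I = -2 - 46362 = -46364)
D - I = 39731 - 1*(-46364) = 39731 + 46364 = 86095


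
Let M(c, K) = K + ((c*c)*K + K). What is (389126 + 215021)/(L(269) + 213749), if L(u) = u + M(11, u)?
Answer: 604147/247105 ≈ 2.4449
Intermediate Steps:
M(c, K) = 2*K + K*c**2 (M(c, K) = K + (c**2*K + K) = K + (K*c**2 + K) = K + (K + K*c**2) = 2*K + K*c**2)
L(u) = 124*u (L(u) = u + u*(2 + 11**2) = u + u*(2 + 121) = u + u*123 = u + 123*u = 124*u)
(389126 + 215021)/(L(269) + 213749) = (389126 + 215021)/(124*269 + 213749) = 604147/(33356 + 213749) = 604147/247105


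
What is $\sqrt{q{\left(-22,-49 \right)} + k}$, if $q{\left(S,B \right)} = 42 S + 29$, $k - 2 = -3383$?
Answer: $2 i \sqrt{1069} \approx 65.391 i$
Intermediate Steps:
$k = -3381$ ($k = 2 - 3383 = -3381$)
$q{\left(S,B \right)} = 29 + 42 S$
$\sqrt{q{\left(-22,-49 \right)} + k} = \sqrt{\left(29 + 42 \left(-22\right)\right) - 3381} = \sqrt{\left(29 - 924\right) - 3381} = \sqrt{-895 - 3381} = \sqrt{-4276} = 2 i \sqrt{1069}$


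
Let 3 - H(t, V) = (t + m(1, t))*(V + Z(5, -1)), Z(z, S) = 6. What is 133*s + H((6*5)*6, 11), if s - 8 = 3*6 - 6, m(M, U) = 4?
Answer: -465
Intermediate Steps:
H(t, V) = 3 - (4 + t)*(6 + V) (H(t, V) = 3 - (t + 4)*(V + 6) = 3 - (4 + t)*(6 + V))
s = 20 (s = 8 + (3*6 - 6) = 8 + (18 - 6) = 8 + 12 = 20)
133*s + H((6*5)*6, 11) = 133*20 + (-21 - 6*6*5*6 - 4*11 - 1*11*(6*5)*6) = 2660 + (-21 - 180*6 - 44 - 1*11*30*6) = 2660 + (-21 - 6*180 - 44 - 1*11*180) = 2660 + (-21 - 1080 - 44 - 1980) = 2660 - 3125 = -465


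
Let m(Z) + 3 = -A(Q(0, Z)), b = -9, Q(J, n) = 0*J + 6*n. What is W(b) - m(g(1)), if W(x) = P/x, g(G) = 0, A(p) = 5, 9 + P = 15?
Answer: 22/3 ≈ 7.3333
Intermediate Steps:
P = 6 (P = -9 + 15 = 6)
Q(J, n) = 6*n (Q(J, n) = 0 + 6*n = 6*n)
m(Z) = -8 (m(Z) = -3 - 1*5 = -3 - 5 = -8)
W(x) = 6/x
W(b) - m(g(1)) = 6/(-9) - 1*(-8) = 6*(-⅑) + 8 = -⅔ + 8 = 22/3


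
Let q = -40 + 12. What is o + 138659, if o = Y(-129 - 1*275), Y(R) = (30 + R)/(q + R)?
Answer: 29950531/216 ≈ 1.3866e+5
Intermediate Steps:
q = -28
Y(R) = (30 + R)/(-28 + R)
o = 187/216 (o = (30 + (-129 - 1*275))/(-28 + (-129 - 1*275)) = (30 + (-129 - 275))/(-28 + (-129 - 275)) = (30 - 404)/(-28 - 404) = -374/(-432) = -1/432*(-374) = 187/216 ≈ 0.86574)
o + 138659 = 187/216 + 138659 = 29950531/216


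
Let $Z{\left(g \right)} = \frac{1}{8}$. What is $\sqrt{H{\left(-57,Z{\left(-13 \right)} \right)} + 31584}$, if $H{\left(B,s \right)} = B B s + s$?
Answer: $\frac{\sqrt{127961}}{2} \approx 178.86$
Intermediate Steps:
$Z{\left(g \right)} = \frac{1}{8}$
$H{\left(B,s \right)} = s + s B^{2}$ ($H{\left(B,s \right)} = B^{2} s + s = s B^{2} + s = s + s B^{2}$)
$\sqrt{H{\left(-57,Z{\left(-13 \right)} \right)} + 31584} = \sqrt{\frac{1 + \left(-57\right)^{2}}{8} + 31584} = \sqrt{\frac{1 + 3249}{8} + 31584} = \sqrt{\frac{1}{8} \cdot 3250 + 31584} = \sqrt{\frac{1625}{4} + 31584} = \sqrt{\frac{127961}{4}} = \frac{\sqrt{127961}}{2}$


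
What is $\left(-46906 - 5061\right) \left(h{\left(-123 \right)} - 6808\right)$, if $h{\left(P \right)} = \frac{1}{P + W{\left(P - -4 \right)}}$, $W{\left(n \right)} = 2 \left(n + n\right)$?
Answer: $\frac{211921062231}{599} \approx 3.5379 \cdot 10^{8}$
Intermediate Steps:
$W{\left(n \right)} = 4 n$ ($W{\left(n \right)} = 2 \cdot 2 n = 4 n$)
$h{\left(P \right)} = \frac{1}{16 + 5 P}$ ($h{\left(P \right)} = \frac{1}{P + 4 \left(P - -4\right)} = \frac{1}{P + 4 \left(P + 4\right)} = \frac{1}{P + 4 \left(4 + P\right)} = \frac{1}{P + \left(16 + 4 P\right)} = \frac{1}{16 + 5 P}$)
$\left(-46906 - 5061\right) \left(h{\left(-123 \right)} - 6808\right) = \left(-46906 - 5061\right) \left(\frac{1}{16 + 5 \left(-123\right)} - 6808\right) = - 51967 \left(\frac{1}{16 - 615} - 6808\right) = - 51967 \left(\frac{1}{-599} - 6808\right) = - 51967 \left(- \frac{1}{599} - 6808\right) = \left(-51967\right) \left(- \frac{4077993}{599}\right) = \frac{211921062231}{599}$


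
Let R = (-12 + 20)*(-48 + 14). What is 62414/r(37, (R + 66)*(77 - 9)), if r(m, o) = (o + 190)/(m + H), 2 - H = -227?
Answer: -1185866/987 ≈ -1201.5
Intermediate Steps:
H = 229 (H = 2 - 1*(-227) = 2 + 227 = 229)
R = -272 (R = 8*(-34) = -272)
r(m, o) = (190 + o)/(229 + m) (r(m, o) = (o + 190)/(m + 229) = (190 + o)/(229 + m))
62414/r(37, (R + 66)*(77 - 9)) = 62414/(((190 + (-272 + 66)*(77 - 9))/(229 + 37))) = 62414/(((190 - 206*68)/266)) = 62414/(((190 - 14008)/266)) = 62414/(((1/266)*(-13818))) = 62414/(-987/19) = 62414*(-19/987) = -1185866/987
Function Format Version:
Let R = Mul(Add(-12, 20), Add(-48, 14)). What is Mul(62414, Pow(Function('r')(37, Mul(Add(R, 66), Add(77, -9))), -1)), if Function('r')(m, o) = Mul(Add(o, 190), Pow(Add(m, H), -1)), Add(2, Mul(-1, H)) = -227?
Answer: Rational(-1185866, 987) ≈ -1201.5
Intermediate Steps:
H = 229 (H = Add(2, Mul(-1, -227)) = Add(2, 227) = 229)
R = -272 (R = Mul(8, -34) = -272)
Function('r')(m, o) = Mul(Pow(Add(229, m), -1), Add(190, o)) (Function('r')(m, o) = Mul(Add(o, 190), Pow(Add(m, 229), -1)) = Mul(Add(190, o), Pow(Add(229, m), -1)) = Mul(Pow(Add(229, m), -1), Add(190, o)))
Mul(62414, Pow(Function('r')(37, Mul(Add(R, 66), Add(77, -9))), -1)) = Mul(62414, Pow(Mul(Pow(Add(229, 37), -1), Add(190, Mul(Add(-272, 66), Add(77, -9)))), -1)) = Mul(62414, Pow(Mul(Pow(266, -1), Add(190, Mul(-206, 68))), -1)) = Mul(62414, Pow(Mul(Rational(1, 266), Add(190, -14008)), -1)) = Mul(62414, Pow(Mul(Rational(1, 266), -13818), -1)) = Mul(62414, Pow(Rational(-987, 19), -1)) = Mul(62414, Rational(-19, 987)) = Rational(-1185866, 987)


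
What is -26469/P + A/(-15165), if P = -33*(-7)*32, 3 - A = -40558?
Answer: -233743099/37366560 ≈ -6.2554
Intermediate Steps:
A = 40561 (A = 3 - 1*(-40558) = 3 + 40558 = 40561)
P = 7392 (P = 231*32 = 7392)
-26469/P + A/(-15165) = -26469/7392 + 40561/(-15165) = -26469*1/7392 + 40561*(-1/15165) = -8823/2464 - 40561/15165 = -233743099/37366560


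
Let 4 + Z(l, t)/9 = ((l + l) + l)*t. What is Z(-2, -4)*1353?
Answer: 243540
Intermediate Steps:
Z(l, t) = -36 + 27*l*t (Z(l, t) = -36 + 9*(((l + l) + l)*t) = -36 + 9*((2*l + l)*t) = -36 + 9*((3*l)*t) = -36 + 9*(3*l*t) = -36 + 27*l*t)
Z(-2, -4)*1353 = (-36 + 27*(-2)*(-4))*1353 = (-36 + 216)*1353 = 180*1353 = 243540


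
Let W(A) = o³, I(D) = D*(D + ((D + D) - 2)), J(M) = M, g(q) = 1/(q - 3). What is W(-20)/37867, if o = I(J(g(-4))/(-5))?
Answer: -300763/69609604421875 ≈ -4.3207e-9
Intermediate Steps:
g(q) = 1/(-3 + q)
I(D) = D*(-2 + 3*D) (I(D) = D*(D + (2*D - 2)) = D*(D + (-2 + 2*D)) = D*(-2 + 3*D))
o = -67/1225 (o = (1/(-3 - 4*(-5)))*(-2 + 3*(1/(-3 - 4*(-5)))) = (-⅕/(-7))*(-2 + 3*(-⅕/(-7))) = (-⅐*(-⅕))*(-2 + 3*(-⅐*(-⅕))) = (-2 + 3*(1/35))/35 = (-2 + 3/35)/35 = (1/35)*(-67/35) = -67/1225 ≈ -0.054694)
W(A) = -300763/1838265625 (W(A) = (-67/1225)³ = -300763/1838265625)
W(-20)/37867 = -300763/1838265625/37867 = -300763/1838265625*1/37867 = -300763/69609604421875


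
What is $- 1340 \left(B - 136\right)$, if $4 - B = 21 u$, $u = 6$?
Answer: $345720$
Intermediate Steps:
$B = -122$ ($B = 4 - 21 \cdot 6 = 4 - 126 = -122$)
$- 1340 \left(B - 136\right) = - 1340 \left(-122 - 136\right) = \left(-1340\right) \left(-258\right) = 345720$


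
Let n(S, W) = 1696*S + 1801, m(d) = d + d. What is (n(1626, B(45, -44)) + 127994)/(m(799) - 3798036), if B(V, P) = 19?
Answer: -2887491/3796438 ≈ -0.76058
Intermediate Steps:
m(d) = 2*d
n(S, W) = 1801 + 1696*S
(n(1626, B(45, -44)) + 127994)/(m(799) - 3798036) = ((1801 + 1696*1626) + 127994)/(2*799 - 3798036) = ((1801 + 2757696) + 127994)/(1598 - 3798036) = (2759497 + 127994)/(-3796438) = 2887491*(-1/3796438) = -2887491/3796438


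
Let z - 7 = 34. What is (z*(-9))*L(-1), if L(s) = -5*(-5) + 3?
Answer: -10332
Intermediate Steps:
z = 41 (z = 7 + 34 = 41)
L(s) = 28 (L(s) = 25 + 3 = 28)
(z*(-9))*L(-1) = (41*(-9))*28 = -369*28 = -10332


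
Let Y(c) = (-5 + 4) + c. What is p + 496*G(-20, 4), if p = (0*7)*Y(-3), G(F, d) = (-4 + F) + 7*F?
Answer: -81344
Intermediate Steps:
Y(c) = -1 + c
G(F, d) = -4 + 8*F
p = 0 (p = (0*7)*(-1 - 3) = 0*(-4) = 0)
p + 496*G(-20, 4) = 0 + 496*(-4 + 8*(-20)) = 0 + 496*(-4 - 160) = 0 + 496*(-164) = 0 - 81344 = -81344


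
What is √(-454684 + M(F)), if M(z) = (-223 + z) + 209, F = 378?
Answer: 12*I*√3155 ≈ 674.03*I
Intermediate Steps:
M(z) = -14 + z
√(-454684 + M(F)) = √(-454684 + (-14 + 378)) = √(-454684 + 364) = √(-454320) = 12*I*√3155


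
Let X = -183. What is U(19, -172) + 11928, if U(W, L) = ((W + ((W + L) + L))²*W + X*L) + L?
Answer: 1822316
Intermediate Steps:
U(W, L) = -182*L + W*(2*L + 2*W)² (U(W, L) = ((W + ((W + L) + L))²*W - 183*L) + L = ((W + ((L + W) + L))²*W - 183*L) + L = ((W + (W + 2*L))²*W - 183*L) + L = ((2*L + 2*W)²*W - 183*L) + L = (W*(2*L + 2*W)² - 183*L) + L = (-183*L + W*(2*L + 2*W)²) + L = -182*L + W*(2*L + 2*W)²)
U(19, -172) + 11928 = (-182*(-172) + 4*19*(-172 + 19)²) + 11928 = (31304 + 4*19*(-153)²) + 11928 = (31304 + 4*19*23409) + 11928 = (31304 + 1779084) + 11928 = 1810388 + 11928 = 1822316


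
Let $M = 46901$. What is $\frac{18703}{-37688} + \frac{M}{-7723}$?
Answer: $- \frac{1912048157}{291064424} \approx -6.5692$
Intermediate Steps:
$\frac{18703}{-37688} + \frac{M}{-7723} = \frac{18703}{-37688} + \frac{46901}{-7723} = 18703 \left(- \frac{1}{37688}\right) + 46901 \left(- \frac{1}{7723}\right) = - \frac{18703}{37688} - \frac{46901}{7723} = - \frac{1912048157}{291064424}$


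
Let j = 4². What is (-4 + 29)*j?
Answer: 400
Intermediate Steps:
j = 16
(-4 + 29)*j = (-4 + 29)*16 = 25*16 = 400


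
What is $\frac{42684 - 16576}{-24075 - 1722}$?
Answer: $- \frac{26108}{25797} \approx -1.0121$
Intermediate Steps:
$\frac{42684 - 16576}{-24075 - 1722} = \frac{26108}{-25797} = 26108 \left(- \frac{1}{25797}\right) = - \frac{26108}{25797}$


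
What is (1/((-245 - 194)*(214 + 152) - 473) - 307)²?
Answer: 2447491646736900/25968355609 ≈ 94249.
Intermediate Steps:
(1/((-245 - 194)*(214 + 152) - 473) - 307)² = (1/(-439*366 - 473) - 307)² = (1/(-160674 - 473) - 307)² = (1/(-161147) - 307)² = (-1/161147 - 307)² = (-49472130/161147)² = 2447491646736900/25968355609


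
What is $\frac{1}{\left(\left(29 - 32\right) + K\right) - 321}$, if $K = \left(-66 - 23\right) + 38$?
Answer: $- \frac{1}{375} \approx -0.0026667$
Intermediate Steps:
$K = -51$ ($K = -89 + 38 = -51$)
$\frac{1}{\left(\left(29 - 32\right) + K\right) - 321} = \frac{1}{\left(\left(29 - 32\right) - 51\right) - 321} = \frac{1}{\left(-3 - 51\right) - 321} = \frac{1}{-54 - 321} = \frac{1}{-375} = - \frac{1}{375}$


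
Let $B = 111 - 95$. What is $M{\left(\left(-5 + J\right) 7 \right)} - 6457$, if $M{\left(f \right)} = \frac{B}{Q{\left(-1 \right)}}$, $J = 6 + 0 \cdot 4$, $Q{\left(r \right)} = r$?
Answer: $-6473$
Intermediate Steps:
$B = 16$ ($B = 111 - 95 = 16$)
$J = 6$ ($J = 6 + 0 = 6$)
$M{\left(f \right)} = -16$ ($M{\left(f \right)} = \frac{16}{-1} = 16 \left(-1\right) = -16$)
$M{\left(\left(-5 + J\right) 7 \right)} - 6457 = -16 - 6457 = -6473$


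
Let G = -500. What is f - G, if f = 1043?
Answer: 1543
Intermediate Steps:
f - G = 1043 - 1*(-500) = 1043 + 500 = 1543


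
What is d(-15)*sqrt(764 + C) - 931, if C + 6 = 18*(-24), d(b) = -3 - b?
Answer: -931 + 12*sqrt(326) ≈ -714.33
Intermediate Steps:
C = -438 (C = -6 + 18*(-24) = -6 - 432 = -438)
d(-15)*sqrt(764 + C) - 931 = (-3 - 1*(-15))*sqrt(764 - 438) - 931 = (-3 + 15)*sqrt(326) - 931 = 12*sqrt(326) - 931 = -931 + 12*sqrt(326)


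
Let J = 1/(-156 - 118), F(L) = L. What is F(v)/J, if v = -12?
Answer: 3288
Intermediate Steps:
J = -1/274 (J = 1/(-274) = -1/274 ≈ -0.0036496)
F(v)/J = -12/(-1/274) = -12*(-274) = 3288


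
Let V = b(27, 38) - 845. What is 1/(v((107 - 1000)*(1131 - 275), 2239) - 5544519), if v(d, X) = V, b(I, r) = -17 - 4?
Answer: -1/5545385 ≈ -1.8033e-7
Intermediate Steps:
b(I, r) = -21
V = -866 (V = -21 - 845 = -866)
v(d, X) = -866
1/(v((107 - 1000)*(1131 - 275), 2239) - 5544519) = 1/(-866 - 5544519) = 1/(-5545385) = -1/5545385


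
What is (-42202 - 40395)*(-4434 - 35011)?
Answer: 3258038665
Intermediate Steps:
(-42202 - 40395)*(-4434 - 35011) = -82597*(-39445) = 3258038665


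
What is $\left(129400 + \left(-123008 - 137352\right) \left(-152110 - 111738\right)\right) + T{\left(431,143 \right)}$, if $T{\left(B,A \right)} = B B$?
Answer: $68695780441$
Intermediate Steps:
$T{\left(B,A \right)} = B^{2}$
$\left(129400 + \left(-123008 - 137352\right) \left(-152110 - 111738\right)\right) + T{\left(431,143 \right)} = \left(129400 + \left(-123008 - 137352\right) \left(-152110 - 111738\right)\right) + 431^{2} = \left(129400 - -68695465280\right) + 185761 = \left(129400 + 68695465280\right) + 185761 = 68695594680 + 185761 = 68695780441$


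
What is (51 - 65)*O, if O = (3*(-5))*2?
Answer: 420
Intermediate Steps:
O = -30 (O = -15*2 = -30)
(51 - 65)*O = (51 - 65)*(-30) = -14*(-30) = 420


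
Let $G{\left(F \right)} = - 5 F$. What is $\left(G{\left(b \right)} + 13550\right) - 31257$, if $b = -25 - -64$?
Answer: $-17902$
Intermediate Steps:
$b = 39$ ($b = -25 + 64 = 39$)
$\left(G{\left(b \right)} + 13550\right) - 31257 = \left(\left(-5\right) 39 + 13550\right) - 31257 = \left(-195 + 13550\right) - 31257 = 13355 - 31257 = -17902$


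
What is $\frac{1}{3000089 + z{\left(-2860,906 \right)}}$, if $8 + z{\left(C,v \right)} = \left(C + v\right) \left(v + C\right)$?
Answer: $\frac{1}{6818197} \approx 1.4667 \cdot 10^{-7}$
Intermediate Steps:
$z{\left(C,v \right)} = -8 + \left(C + v\right)^{2}$ ($z{\left(C,v \right)} = -8 + \left(C + v\right) \left(v + C\right) = -8 + \left(C + v\right) \left(C + v\right) = -8 + \left(C + v\right)^{2}$)
$\frac{1}{3000089 + z{\left(-2860,906 \right)}} = \frac{1}{3000089 - \left(8 - \left(-2860 + 906\right)^{2}\right)} = \frac{1}{3000089 - \left(8 - \left(-1954\right)^{2}\right)} = \frac{1}{3000089 + \left(-8 + 3818116\right)} = \frac{1}{3000089 + 3818108} = \frac{1}{6818197}$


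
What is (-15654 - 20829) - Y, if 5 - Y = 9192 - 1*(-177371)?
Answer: 150075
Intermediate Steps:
Y = -186558 (Y = 5 - (9192 - 1*(-177371)) = 5 - (9192 + 177371) = 5 - 1*186563 = 5 - 186563 = -186558)
(-15654 - 20829) - Y = (-15654 - 20829) - 1*(-186558) = -36483 + 186558 = 150075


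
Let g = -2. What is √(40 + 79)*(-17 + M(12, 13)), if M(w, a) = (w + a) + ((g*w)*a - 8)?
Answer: -312*√119 ≈ -3403.5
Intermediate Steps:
M(w, a) = -8 + a + w - 2*a*w (M(w, a) = (w + a) + ((-2*w)*a - 8) = (a + w) + (-2*a*w - 8) = (a + w) + (-8 - 2*a*w) = -8 + a + w - 2*a*w)
√(40 + 79)*(-17 + M(12, 13)) = √(40 + 79)*(-17 + (-8 + 13 + 12 - 2*13*12)) = √119*(-17 + (-8 + 13 + 12 - 312)) = √119*(-17 - 295) = √119*(-312) = -312*√119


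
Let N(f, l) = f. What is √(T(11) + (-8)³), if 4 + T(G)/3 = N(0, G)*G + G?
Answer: I*√491 ≈ 22.159*I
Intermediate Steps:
T(G) = -12 + 3*G (T(G) = -12 + 3*(0*G + G) = -12 + 3*(0 + G) = -12 + 3*G)
√(T(11) + (-8)³) = √((-12 + 3*11) + (-8)³) = √((-12 + 33) - 512) = √(21 - 512) = √(-491) = I*√491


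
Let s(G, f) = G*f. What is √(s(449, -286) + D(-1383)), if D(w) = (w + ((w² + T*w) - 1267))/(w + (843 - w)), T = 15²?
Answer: I*√89909438334/843 ≈ 355.69*I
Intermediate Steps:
T = 225
D(w) = -1267/843 + w²/843 + 226*w/843 (D(w) = (w + ((w² + 225*w) - 1267))/(w + (843 - w)) = (w + (-1267 + w² + 225*w))/843 = (-1267 + w² + 226*w)*(1/843) = -1267/843 + w²/843 + 226*w/843)
√(s(449, -286) + D(-1383)) = √(449*(-286) + (-1267/843 + (1/843)*(-1383)² + (226/843)*(-1383))) = √(-128414 + (-1267/843 + (1/843)*1912689 - 104186/281)) = √(-128414 + (-1267/843 + 637563/281 - 104186/281)) = √(-128414 + 1598864/843) = √(-106654138/843) = I*√89909438334/843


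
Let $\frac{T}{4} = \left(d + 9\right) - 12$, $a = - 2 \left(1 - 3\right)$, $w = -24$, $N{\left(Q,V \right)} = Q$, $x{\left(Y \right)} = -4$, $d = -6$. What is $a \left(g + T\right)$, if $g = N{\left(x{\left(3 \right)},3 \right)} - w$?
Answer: $-64$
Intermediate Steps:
$a = 4$ ($a = \left(-2\right) \left(-2\right) = 4$)
$g = 20$ ($g = -4 - -24 = -4 + 24 = 20$)
$T = -36$ ($T = 4 \left(\left(-6 + 9\right) - 12\right) = 4 \left(3 - 12\right) = 4 \left(-9\right) = -36$)
$a \left(g + T\right) = 4 \left(20 - 36\right) = 4 \left(-16\right) = -64$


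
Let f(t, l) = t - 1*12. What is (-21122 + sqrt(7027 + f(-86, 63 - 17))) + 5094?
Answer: -16028 + 13*sqrt(41) ≈ -15945.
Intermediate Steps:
f(t, l) = -12 + t (f(t, l) = t - 12 = -12 + t)
(-21122 + sqrt(7027 + f(-86, 63 - 17))) + 5094 = (-21122 + sqrt(7027 + (-12 - 86))) + 5094 = (-21122 + sqrt(7027 - 98)) + 5094 = (-21122 + sqrt(6929)) + 5094 = (-21122 + 13*sqrt(41)) + 5094 = -16028 + 13*sqrt(41)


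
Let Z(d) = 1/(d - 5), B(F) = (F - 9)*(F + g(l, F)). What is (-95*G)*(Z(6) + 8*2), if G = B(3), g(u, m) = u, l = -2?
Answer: 9690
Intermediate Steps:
B(F) = (-9 + F)*(-2 + F) (B(F) = (F - 9)*(F - 2) = (-9 + F)*(-2 + F))
G = -6 (G = 18 + 3² - 11*3 = 18 + 9 - 33 = -6)
Z(d) = 1/(-5 + d)
(-95*G)*(Z(6) + 8*2) = (-95*(-6))*(1/(-5 + 6) + 8*2) = 570*(1/1 + 16) = 570*(1 + 16) = 570*17 = 9690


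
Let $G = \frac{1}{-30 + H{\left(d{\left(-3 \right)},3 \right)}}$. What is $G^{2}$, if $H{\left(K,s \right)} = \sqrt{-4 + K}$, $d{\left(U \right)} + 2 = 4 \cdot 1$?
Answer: $\frac{1}{\left(30 - i \sqrt{2}\right)^{2}} \approx 0.0011037 + 0.00010429 i$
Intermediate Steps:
$d{\left(U \right)} = 2$ ($d{\left(U \right)} = -2 + 4 \cdot 1 = -2 + 4 = 2$)
$G = \frac{1}{-30 + i \sqrt{2}}$ ($G = \frac{1}{-30 + \sqrt{-4 + 2}} = \frac{1}{-30 + \sqrt{-2}} = \frac{1}{-30 + i \sqrt{2}} \approx -0.033259 - 0.0015679 i$)
$G^{2} = \left(- \frac{15}{451} - \frac{i \sqrt{2}}{902}\right)^{2}$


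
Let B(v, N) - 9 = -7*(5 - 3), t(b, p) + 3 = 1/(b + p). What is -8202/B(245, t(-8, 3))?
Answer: 8202/5 ≈ 1640.4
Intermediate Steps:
t(b, p) = -3 + 1/(b + p)
B(v, N) = -5 (B(v, N) = 9 - 7*(5 - 3) = 9 - 7*2 = 9 - 14 = -5)
-8202/B(245, t(-8, 3)) = -8202/(-5) = -8202*(-⅕) = 8202/5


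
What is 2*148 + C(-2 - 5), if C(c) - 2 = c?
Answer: 291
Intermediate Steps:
C(c) = 2 + c
2*148 + C(-2 - 5) = 2*148 + (2 + (-2 - 5)) = 296 + (2 - 7) = 296 - 5 = 291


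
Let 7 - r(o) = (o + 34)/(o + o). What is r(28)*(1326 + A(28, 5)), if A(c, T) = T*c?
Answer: 120945/14 ≈ 8638.9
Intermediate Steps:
r(o) = 7 - (34 + o)/(2*o) (r(o) = 7 - (o + 34)/(o + o) = 7 - (34 + o)/(2*o))
r(28)*(1326 + A(28, 5)) = (13/2 - 17/28)*(1326 + 5*28) = (13/2 - 17*1/28)*(1326 + 140) = (13/2 - 17/28)*1466 = (165/28)*1466 = 120945/14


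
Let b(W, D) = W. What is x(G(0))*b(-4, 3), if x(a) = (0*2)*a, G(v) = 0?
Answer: 0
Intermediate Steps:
x(a) = 0 (x(a) = 0*a = 0)
x(G(0))*b(-4, 3) = 0*(-4) = 0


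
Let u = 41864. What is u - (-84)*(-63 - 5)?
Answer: 36152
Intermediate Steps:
u - (-84)*(-63 - 5) = 41864 - (-84)*(-63 - 5) = 41864 - (-84)*(-68) = 41864 - 1*5712 = 41864 - 5712 = 36152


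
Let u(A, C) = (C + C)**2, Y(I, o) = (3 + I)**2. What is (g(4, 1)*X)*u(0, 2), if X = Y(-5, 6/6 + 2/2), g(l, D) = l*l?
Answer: 1024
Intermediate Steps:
g(l, D) = l**2
X = 4 (X = (3 - 5)**2 = (-2)**2 = 4)
u(A, C) = 4*C**2 (u(A, C) = (2*C)**2 = 4*C**2)
(g(4, 1)*X)*u(0, 2) = (4**2*4)*(4*2**2) = (16*4)*(4*4) = 64*16 = 1024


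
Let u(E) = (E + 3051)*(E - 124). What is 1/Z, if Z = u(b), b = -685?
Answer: -1/1914094 ≈ -5.2244e-7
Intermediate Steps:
u(E) = (-124 + E)*(3051 + E) (u(E) = (3051 + E)*(-124 + E) = (-124 + E)*(3051 + E))
Z = -1914094 (Z = -378324 + (-685)**2 + 2927*(-685) = -378324 + 469225 - 2004995 = -1914094)
1/Z = 1/(-1914094) = -1/1914094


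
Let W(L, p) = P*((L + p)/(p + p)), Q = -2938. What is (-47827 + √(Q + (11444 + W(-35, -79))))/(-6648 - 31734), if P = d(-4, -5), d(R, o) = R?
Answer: 47827/38382 - √53067934/3032178 ≈ 1.2437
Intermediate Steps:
P = -4
W(L, p) = -2*(L + p)/p (W(L, p) = -4*(L + p)/(p + p) = -4*(L + p)/(2*p) = -4*(L + p)*1/(2*p) = -2*(L + p)/p)
(-47827 + √(Q + (11444 + W(-35, -79))))/(-6648 - 31734) = (-47827 + √(-2938 + (11444 + (-2 - 2*(-35)/(-79)))))/(-6648 - 31734) = (-47827 + √(-2938 + (11444 + (-2 - 2*(-35)*(-1/79)))))/(-38382) = (-47827 + √(-2938 + (11444 + (-2 - 70/79))))*(-1/38382) = (-47827 + √(-2938 + (11444 - 228/79)))*(-1/38382) = (-47827 + √(-2938 + 903848/79))*(-1/38382) = (-47827 + √(671746/79))*(-1/38382) = (-47827 + √53067934/79)*(-1/38382) = 47827/38382 - √53067934/3032178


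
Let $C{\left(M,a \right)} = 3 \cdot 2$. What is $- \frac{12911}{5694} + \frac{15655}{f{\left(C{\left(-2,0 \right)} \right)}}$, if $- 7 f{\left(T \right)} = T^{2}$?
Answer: $- \frac{104073631}{34164} \approx -3046.3$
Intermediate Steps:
$C{\left(M,a \right)} = 6$
$f{\left(T \right)} = - \frac{T^{2}}{7}$
$- \frac{12911}{5694} + \frac{15655}{f{\left(C{\left(-2,0 \right)} \right)}} = - \frac{12911}{5694} + \frac{15655}{\left(- \frac{1}{7}\right) 6^{2}} = \left(-12911\right) \frac{1}{5694} + \frac{15655}{\left(- \frac{1}{7}\right) 36} = - \frac{12911}{5694} + \frac{15655}{- \frac{36}{7}} = - \frac{12911}{5694} + 15655 \left(- \frac{7}{36}\right) = - \frac{12911}{5694} - \frac{109585}{36} = - \frac{104073631}{34164}$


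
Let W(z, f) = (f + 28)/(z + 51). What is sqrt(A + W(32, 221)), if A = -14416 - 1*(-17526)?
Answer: sqrt(3113) ≈ 55.794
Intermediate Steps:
A = 3110 (A = -14416 + 17526 = 3110)
W(z, f) = (28 + f)/(51 + z)
sqrt(A + W(32, 221)) = sqrt(3110 + (28 + 221)/(51 + 32)) = sqrt(3110 + 249/83) = sqrt(3110 + (1/83)*249) = sqrt(3110 + 3) = sqrt(3113)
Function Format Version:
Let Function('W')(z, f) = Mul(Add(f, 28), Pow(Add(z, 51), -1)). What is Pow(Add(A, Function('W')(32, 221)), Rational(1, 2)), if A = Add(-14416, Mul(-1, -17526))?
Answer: Pow(3113, Rational(1, 2)) ≈ 55.794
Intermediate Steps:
A = 3110 (A = Add(-14416, 17526) = 3110)
Function('W')(z, f) = Mul(Pow(Add(51, z), -1), Add(28, f)) (Function('W')(z, f) = Mul(Add(28, f), Pow(Add(51, z), -1)) = Mul(Pow(Add(51, z), -1), Add(28, f)))
Pow(Add(A, Function('W')(32, 221)), Rational(1, 2)) = Pow(Add(3110, Mul(Pow(Add(51, 32), -1), Add(28, 221))), Rational(1, 2)) = Pow(Add(3110, Mul(Pow(83, -1), 249)), Rational(1, 2)) = Pow(Add(3110, Mul(Rational(1, 83), 249)), Rational(1, 2)) = Pow(Add(3110, 3), Rational(1, 2)) = Pow(3113, Rational(1, 2))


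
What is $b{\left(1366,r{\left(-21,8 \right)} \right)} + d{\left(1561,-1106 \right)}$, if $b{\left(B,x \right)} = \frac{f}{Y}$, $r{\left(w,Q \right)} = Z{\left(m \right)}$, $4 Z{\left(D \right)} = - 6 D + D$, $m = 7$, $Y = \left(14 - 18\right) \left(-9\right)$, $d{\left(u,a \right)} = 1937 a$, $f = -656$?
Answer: $- \frac{19281062}{9} \approx -2.1423 \cdot 10^{6}$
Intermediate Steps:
$Y = 36$ ($Y = \left(-4\right) \left(-9\right) = 36$)
$Z{\left(D \right)} = - \frac{5 D}{4}$ ($Z{\left(D \right)} = \frac{- 6 D + D}{4} = \frac{\left(-5\right) D}{4} = - \frac{5 D}{4}$)
$r{\left(w,Q \right)} = - \frac{35}{4}$ ($r{\left(w,Q \right)} = \left(- \frac{5}{4}\right) 7 = - \frac{35}{4}$)
$b{\left(B,x \right)} = - \frac{164}{9}$ ($b{\left(B,x \right)} = - \frac{656}{36} = \left(-656\right) \frac{1}{36} = - \frac{164}{9}$)
$b{\left(1366,r{\left(-21,8 \right)} \right)} + d{\left(1561,-1106 \right)} = - \frac{164}{9} + 1937 \left(-1106\right) = - \frac{164}{9} - 2142322 = - \frac{19281062}{9}$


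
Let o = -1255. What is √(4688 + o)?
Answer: √3433 ≈ 58.592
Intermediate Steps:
√(4688 + o) = √(4688 - 1255) = √3433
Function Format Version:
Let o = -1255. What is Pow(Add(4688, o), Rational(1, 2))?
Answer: Pow(3433, Rational(1, 2)) ≈ 58.592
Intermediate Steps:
Pow(Add(4688, o), Rational(1, 2)) = Pow(Add(4688, -1255), Rational(1, 2)) = Pow(3433, Rational(1, 2))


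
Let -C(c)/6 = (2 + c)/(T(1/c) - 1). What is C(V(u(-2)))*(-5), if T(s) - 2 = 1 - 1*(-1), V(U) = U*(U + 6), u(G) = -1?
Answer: -30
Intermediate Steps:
V(U) = U*(6 + U)
T(s) = 4 (T(s) = 2 + (1 - 1*(-1)) = 2 + (1 + 1) = 2 + 2 = 4)
C(c) = -4 - 2*c (C(c) = -6*(2 + c)/(4 - 1) = -6*(2 + c)/3 = -6*(2/3 + c/3) = -4 - 2*c)
C(V(u(-2)))*(-5) = (-4 - (-2)*(6 - 1))*(-5) = (-4 - (-2)*5)*(-5) = (-4 - 2*(-5))*(-5) = (-4 + 10)*(-5) = 6*(-5) = -30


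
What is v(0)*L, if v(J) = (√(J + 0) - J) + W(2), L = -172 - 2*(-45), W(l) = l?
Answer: -164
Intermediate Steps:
L = -82 (L = -172 + 90 = -82)
v(J) = 2 + √J - J (v(J) = (√(J + 0) - J) + 2 = (√J - J) + 2 = 2 + √J - J)
v(0)*L = (2 + √0 - 1*0)*(-82) = (2 + 0 + 0)*(-82) = 2*(-82) = -164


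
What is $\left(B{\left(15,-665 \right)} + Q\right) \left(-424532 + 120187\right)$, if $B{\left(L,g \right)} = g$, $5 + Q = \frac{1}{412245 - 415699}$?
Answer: $\frac{704309416445}{3454} \approx 2.0391 \cdot 10^{8}$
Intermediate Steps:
$Q = - \frac{17271}{3454}$ ($Q = -5 + \frac{1}{412245 - 415699} = -5 + \frac{1}{-3454} = -5 - \frac{1}{3454} = - \frac{17271}{3454} \approx -5.0003$)
$\left(B{\left(15,-665 \right)} + Q\right) \left(-424532 + 120187\right) = \left(-665 - \frac{17271}{3454}\right) \left(-424532 + 120187\right) = \left(- \frac{2314181}{3454}\right) \left(-304345\right) = \frac{704309416445}{3454}$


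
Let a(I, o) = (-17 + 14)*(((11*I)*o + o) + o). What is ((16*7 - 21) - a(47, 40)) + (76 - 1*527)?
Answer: 61920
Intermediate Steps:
a(I, o) = -6*o - 33*I*o (a(I, o) = -3*((11*I*o + o) + o) = -3*((o + 11*I*o) + o) = -3*(2*o + 11*I*o) = -6*o - 33*I*o)
((16*7 - 21) - a(47, 40)) + (76 - 1*527) = ((16*7 - 21) - (-3)*40*(2 + 11*47)) + (76 - 1*527) = ((112 - 21) - (-3)*40*(2 + 517)) + (76 - 527) = (91 - (-3)*40*519) - 451 = (91 - 1*(-62280)) - 451 = (91 + 62280) - 451 = 62371 - 451 = 61920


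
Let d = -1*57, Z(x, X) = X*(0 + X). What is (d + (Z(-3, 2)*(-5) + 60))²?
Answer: 289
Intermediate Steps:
Z(x, X) = X² (Z(x, X) = X*X = X²)
d = -57
(d + (Z(-3, 2)*(-5) + 60))² = (-57 + (2²*(-5) + 60))² = (-57 + (4*(-5) + 60))² = (-57 + (-20 + 60))² = (-57 + 40)² = (-17)² = 289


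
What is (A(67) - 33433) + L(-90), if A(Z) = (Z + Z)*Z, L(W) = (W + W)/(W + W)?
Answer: -24454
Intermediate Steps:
L(W) = 1 (L(W) = (2*W)/((2*W)) = (2*W)*(1/(2*W)) = 1)
A(Z) = 2*Z² (A(Z) = (2*Z)*Z = 2*Z²)
(A(67) - 33433) + L(-90) = (2*67² - 33433) + 1 = (2*4489 - 33433) + 1 = (8978 - 33433) + 1 = -24455 + 1 = -24454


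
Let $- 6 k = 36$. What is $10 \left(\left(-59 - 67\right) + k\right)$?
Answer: $-1320$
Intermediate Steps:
$k = -6$ ($k = \left(- \frac{1}{6}\right) 36 = -6$)
$10 \left(\left(-59 - 67\right) + k\right) = 10 \left(\left(-59 - 67\right) - 6\right) = 10 \left(-126 - 6\right) = 10 \left(-132\right) = -1320$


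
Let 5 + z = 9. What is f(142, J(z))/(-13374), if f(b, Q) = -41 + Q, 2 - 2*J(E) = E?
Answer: 7/2229 ≈ 0.0031404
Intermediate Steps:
z = 4 (z = -5 + 9 = 4)
J(E) = 1 - E/2
f(142, J(z))/(-13374) = (-41 + (1 - ½*4))/(-13374) = (-41 + (1 - 2))*(-1/13374) = (-41 - 1)*(-1/13374) = -42*(-1/13374) = 7/2229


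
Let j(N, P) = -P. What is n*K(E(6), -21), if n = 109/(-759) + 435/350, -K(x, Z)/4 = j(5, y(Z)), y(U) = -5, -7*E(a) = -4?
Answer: -116806/5313 ≈ -21.985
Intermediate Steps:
E(a) = 4/7 (E(a) = -⅐*(-4) = 4/7)
K(x, Z) = -20 (K(x, Z) = -(-4)*(-5) = -4*5 = -20)
n = 58403/53130 (n = 109*(-1/759) + 435*(1/350) = -109/759 + 87/70 = 58403/53130 ≈ 1.0992)
n*K(E(6), -21) = (58403/53130)*(-20) = -116806/5313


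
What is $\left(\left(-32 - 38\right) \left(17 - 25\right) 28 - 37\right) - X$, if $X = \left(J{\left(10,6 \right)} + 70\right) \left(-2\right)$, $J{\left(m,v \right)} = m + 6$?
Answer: $15815$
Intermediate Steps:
$J{\left(m,v \right)} = 6 + m$
$X = -172$ ($X = \left(\left(6 + 10\right) + 70\right) \left(-2\right) = \left(16 + 70\right) \left(-2\right) = 86 \left(-2\right) = -172$)
$\left(\left(-32 - 38\right) \left(17 - 25\right) 28 - 37\right) - X = \left(\left(-32 - 38\right) \left(17 - 25\right) 28 - 37\right) - -172 = \left(\left(-70\right) \left(-8\right) 28 - 37\right) + 172 = \left(560 \cdot 28 - 37\right) + 172 = \left(15680 - 37\right) + 172 = 15643 + 172 = 15815$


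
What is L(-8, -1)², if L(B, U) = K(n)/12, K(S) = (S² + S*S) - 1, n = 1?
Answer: 1/144 ≈ 0.0069444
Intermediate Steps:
K(S) = -1 + 2*S² (K(S) = (S² + S²) - 1 = 2*S² - 1 = -1 + 2*S²)
L(B, U) = 1/12 (L(B, U) = (-1 + 2*1²)/12 = (-1 + 2*1)*(1/12) = (-1 + 2)*(1/12) = 1*(1/12) = 1/12)
L(-8, -1)² = (1/12)² = 1/144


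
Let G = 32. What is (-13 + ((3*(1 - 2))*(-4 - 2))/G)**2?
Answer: 39601/256 ≈ 154.69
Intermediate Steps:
(-13 + ((3*(1 - 2))*(-4 - 2))/G)**2 = (-13 + ((3*(1 - 2))*(-4 - 2))/32)**2 = (-13 + ((3*(-1))*(-6))*(1/32))**2 = (-13 - 3*(-6)*(1/32))**2 = (-13 + 18*(1/32))**2 = (-13 + 9/16)**2 = (-199/16)**2 = 39601/256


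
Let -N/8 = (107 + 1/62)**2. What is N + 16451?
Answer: -72237039/961 ≈ -75169.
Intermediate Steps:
N = -88046450/961 (N = -8*(107 + 1/62)**2 = -8*(6635/62)**2 = -8*44023225/3844 = -88046450/961 ≈ -91620.)
N + 16451 = -88046450/961 + 16451 = -72237039/961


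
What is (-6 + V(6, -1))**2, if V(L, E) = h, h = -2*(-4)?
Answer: 4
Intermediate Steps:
h = 8
V(L, E) = 8
(-6 + V(6, -1))**2 = (-6 + 8)**2 = 2**2 = 4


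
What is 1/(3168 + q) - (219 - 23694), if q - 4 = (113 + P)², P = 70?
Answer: 860616976/36661 ≈ 23475.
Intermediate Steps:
q = 33493 (q = 4 + (113 + 70)² = 4 + 183² = 4 + 33489 = 33493)
1/(3168 + q) - (219 - 23694) = 1/(3168 + 33493) - (219 - 23694) = 1/36661 - 1*(-23475) = 1/36661 + 23475 = 860616976/36661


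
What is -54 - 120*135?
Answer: -16254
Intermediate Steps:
-54 - 120*135 = -54 - 16200 = -16254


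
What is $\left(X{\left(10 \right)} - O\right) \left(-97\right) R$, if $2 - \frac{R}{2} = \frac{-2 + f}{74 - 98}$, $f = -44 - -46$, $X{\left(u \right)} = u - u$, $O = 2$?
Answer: $776$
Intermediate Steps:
$X{\left(u \right)} = 0$
$f = 2$ ($f = -44 + 46 = 2$)
$R = 4$ ($R = 4 - 2 \frac{-2 + 2}{74 - 98} = 4 - 2 \frac{0}{-24} = 4 - 2 \cdot 0 \left(- \frac{1}{24}\right) = 4 - 0 = 4 + 0 = 4$)
$\left(X{\left(10 \right)} - O\right) \left(-97\right) R = \left(0 - 2\right) \left(-97\right) 4 = \left(-2\right) \left(-97\right) 4 = 194 \cdot 4 = 776$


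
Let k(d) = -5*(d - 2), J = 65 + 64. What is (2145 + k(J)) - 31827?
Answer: -30317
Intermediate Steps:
J = 129
k(d) = 10 - 5*d (k(d) = -5*(-2 + d) = 10 - 5*d)
(2145 + k(J)) - 31827 = (2145 + (10 - 5*129)) - 31827 = (2145 + (10 - 645)) - 31827 = (2145 - 635) - 31827 = 1510 - 31827 = -30317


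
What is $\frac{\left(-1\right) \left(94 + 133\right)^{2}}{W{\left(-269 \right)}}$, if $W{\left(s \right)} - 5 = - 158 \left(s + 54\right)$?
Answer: $- \frac{51529}{33975} \approx -1.5167$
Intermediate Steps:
$W{\left(s \right)} = -8527 - 158 s$ ($W{\left(s \right)} = 5 - 158 \left(s + 54\right) = 5 - 158 \left(54 + s\right) = 5 - \left(8532 + 158 s\right) = -8527 - 158 s$)
$\frac{\left(-1\right) \left(94 + 133\right)^{2}}{W{\left(-269 \right)}} = \frac{\left(-1\right) \left(94 + 133\right)^{2}}{-8527 - -42502} = \frac{\left(-1\right) 227^{2}}{-8527 + 42502} = \frac{\left(-1\right) 51529}{33975} = \left(-51529\right) \frac{1}{33975} = - \frac{51529}{33975}$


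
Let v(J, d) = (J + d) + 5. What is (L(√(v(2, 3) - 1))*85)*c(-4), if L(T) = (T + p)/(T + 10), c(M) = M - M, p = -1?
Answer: 0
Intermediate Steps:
c(M) = 0
v(J, d) = 5 + J + d
L(T) = (-1 + T)/(10 + T) (L(T) = (T - 1)/(T + 10) = (-1 + T)/(10 + T))
(L(√(v(2, 3) - 1))*85)*c(-4) = (((-1 + √((5 + 2 + 3) - 1))/(10 + √((5 + 2 + 3) - 1)))*85)*0 = (((-1 + √(10 - 1))/(10 + √(10 - 1)))*85)*0 = (((-1 + √9)/(10 + √9))*85)*0 = (((-1 + 3)/(10 + 3))*85)*0 = ((2/13)*85)*0 = (170/13)*0 = 0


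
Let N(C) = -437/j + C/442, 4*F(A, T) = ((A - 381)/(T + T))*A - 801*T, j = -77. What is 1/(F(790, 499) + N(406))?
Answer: -16982966/1695532057507 ≈ -1.0016e-5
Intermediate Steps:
F(A, T) = -801*T/4 + A*(-381 + A)/(8*T) (F(A, T) = (((A - 381)/(T + T))*A - 801*T)/4 = (((-381 + A)/((2*T)))*A - 801*T)/4 = (((-381 + A)*(1/(2*T)))*A - 801*T)/4 = (((-381 + A)/(2*T))*A - 801*T)/4 = (A*(-381 + A)/(2*T) - 801*T)/4 = (-801*T + A*(-381 + A)/(2*T))/4 = -801*T/4 + A*(-381 + A)/(8*T))
N(C) = 437/77 + C/442 (N(C) = -437/(-77) + C/442 = -437*(-1/77) + C*(1/442) = 437/77 + C/442)
1/(F(790, 499) + N(406)) = 1/((⅛)*(790² - 1602*499² - 381*790)/499 + (437/77 + (1/442)*406)) = 1/((⅛)*(1/499)*(624100 - 1602*249001 - 300990) + (437/77 + 203/221)) = 1/((⅛)*(1/499)*(624100 - 398899602 - 300990) + 112208/17017) = 1/((⅛)*(1/499)*(-398576492) + 112208/17017) = 1/(-99644123/998 + 112208/17017) = 1/(-1695532057507/16982966) = -16982966/1695532057507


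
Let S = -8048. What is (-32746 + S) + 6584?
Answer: -34210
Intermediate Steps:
(-32746 + S) + 6584 = (-32746 - 8048) + 6584 = -40794 + 6584 = -34210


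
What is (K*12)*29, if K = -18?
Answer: -6264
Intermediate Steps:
(K*12)*29 = -18*12*29 = -216*29 = -6264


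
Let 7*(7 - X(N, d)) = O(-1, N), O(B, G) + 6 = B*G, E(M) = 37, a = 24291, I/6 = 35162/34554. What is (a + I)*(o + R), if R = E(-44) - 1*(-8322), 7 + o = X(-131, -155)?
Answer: 8170059486028/40313 ≈ 2.0267e+8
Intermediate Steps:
I = 35162/5759 (I = 6*(35162/34554) = 6*(35162*(1/34554)) = 6*(17581/17277) = 35162/5759 ≈ 6.1056)
O(B, G) = -6 + B*G
X(N, d) = 55/7 + N/7 (X(N, d) = 7 - (-6 - N)/7 = 7 + (6/7 + N/7) = 55/7 + N/7)
o = -125/7 (o = -7 + (55/7 + (⅐)*(-131)) = -7 + (55/7 - 131/7) = -7 - 76/7 = -125/7 ≈ -17.857)
R = 8359 (R = 37 - 1*(-8322) = 37 + 8322 = 8359)
(a + I)*(o + R) = (24291 + 35162/5759)*(-125/7 + 8359) = (139927031/5759)*(58388/7) = 8170059486028/40313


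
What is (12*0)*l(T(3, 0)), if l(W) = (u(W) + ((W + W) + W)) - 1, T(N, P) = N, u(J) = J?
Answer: 0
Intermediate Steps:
l(W) = -1 + 4*W (l(W) = (W + ((W + W) + W)) - 1 = (W + (2*W + W)) - 1 = (W + 3*W) - 1 = 4*W - 1 = -1 + 4*W)
(12*0)*l(T(3, 0)) = (12*0)*(-1 + 4*3) = 0*(-1 + 12) = 0*11 = 0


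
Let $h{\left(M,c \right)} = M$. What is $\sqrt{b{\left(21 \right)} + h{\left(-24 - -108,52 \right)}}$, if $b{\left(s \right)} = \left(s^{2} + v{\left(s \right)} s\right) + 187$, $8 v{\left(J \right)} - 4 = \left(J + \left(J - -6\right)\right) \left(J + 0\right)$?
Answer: $\frac{\sqrt{13474}}{2} \approx 58.039$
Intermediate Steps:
$v{\left(J \right)} = \frac{1}{2} + \frac{J \left(6 + 2 J\right)}{8}$ ($v{\left(J \right)} = \frac{1}{2} + \frac{\left(J + \left(J - -6\right)\right) \left(J + 0\right)}{8} = \frac{1}{2} + \frac{\left(J + \left(J + 6\right)\right) J}{8} = \frac{1}{2} + \frac{\left(J + \left(6 + J\right)\right) J}{8} = \frac{1}{2} + \frac{\left(6 + 2 J\right) J}{8} = \frac{1}{2} + \frac{J \left(6 + 2 J\right)}{8}$)
$b{\left(s \right)} = 187 + s^{2} + s \left(\frac{1}{2} + \frac{s^{2}}{4} + \frac{3 s}{4}\right)$ ($b{\left(s \right)} = \left(s^{2} + \left(\frac{1}{2} + \frac{s^{2}}{4} + \frac{3 s}{4}\right) s\right) + 187 = \left(s^{2} + s \left(\frac{1}{2} + \frac{s^{2}}{4} + \frac{3 s}{4}\right)\right) + 187 = 187 + s^{2} + s \left(\frac{1}{2} + \frac{s^{2}}{4} + \frac{3 s}{4}\right)$)
$\sqrt{b{\left(21 \right)} + h{\left(-24 - -108,52 \right)}} = \sqrt{\left(187 + \frac{1}{2} \cdot 21 + \frac{21^{3}}{4} + \frac{7 \cdot 21^{2}}{4}\right) - -84} = \sqrt{\left(187 + \frac{21}{2} + \frac{1}{4} \cdot 9261 + \frac{7}{4} \cdot 441\right) + \left(-24 + 108\right)} = \sqrt{\left(187 + \frac{21}{2} + \frac{9261}{4} + \frac{3087}{4}\right) + 84} = \sqrt{\frac{6569}{2} + 84} = \sqrt{\frac{6737}{2}} = \frac{\sqrt{13474}}{2}$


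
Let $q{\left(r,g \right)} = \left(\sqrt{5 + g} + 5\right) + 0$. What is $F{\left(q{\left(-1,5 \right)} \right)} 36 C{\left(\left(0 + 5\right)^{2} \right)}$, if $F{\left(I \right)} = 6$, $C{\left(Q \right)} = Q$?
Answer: $5400$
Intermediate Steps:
$q{\left(r,g \right)} = 5 + \sqrt{5 + g}$ ($q{\left(r,g \right)} = \left(5 + \sqrt{5 + g}\right) + 0 = 5 + \sqrt{5 + g}$)
$F{\left(q{\left(-1,5 \right)} \right)} 36 C{\left(\left(0 + 5\right)^{2} \right)} = 6 \cdot 36 \left(0 + 5\right)^{2} = 216 \cdot 5^{2} = 216 \cdot 25 = 5400$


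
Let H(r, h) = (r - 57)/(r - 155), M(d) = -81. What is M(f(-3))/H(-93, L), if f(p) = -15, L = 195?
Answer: -3348/25 ≈ -133.92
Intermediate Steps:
H(r, h) = (-57 + r)/(-155 + r)
M(f(-3))/H(-93, L) = -81*(-155 - 93)/(-57 - 93) = -81/(-150/(-248)) = -81/((-1/248*(-150))) = -81/75/124 = -81*124/75 = -3348/25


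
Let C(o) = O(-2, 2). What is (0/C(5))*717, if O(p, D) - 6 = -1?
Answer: 0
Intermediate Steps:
O(p, D) = 5 (O(p, D) = 6 - 1 = 5)
C(o) = 5
(0/C(5))*717 = (0/5)*717 = (0*(⅕))*717 = 0*717 = 0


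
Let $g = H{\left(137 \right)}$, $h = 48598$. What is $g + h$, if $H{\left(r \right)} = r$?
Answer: $48735$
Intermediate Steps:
$g = 137$
$g + h = 137 + 48598 = 48735$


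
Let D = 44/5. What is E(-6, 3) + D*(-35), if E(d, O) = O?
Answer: -305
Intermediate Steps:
D = 44/5 (D = 44*(1/5) = 44/5 ≈ 8.8000)
E(-6, 3) + D*(-35) = 3 + (44/5)*(-35) = 3 - 308 = -305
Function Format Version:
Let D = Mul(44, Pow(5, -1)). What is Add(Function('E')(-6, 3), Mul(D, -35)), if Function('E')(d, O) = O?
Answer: -305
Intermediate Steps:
D = Rational(44, 5) (D = Mul(44, Rational(1, 5)) = Rational(44, 5) ≈ 8.8000)
Add(Function('E')(-6, 3), Mul(D, -35)) = Add(3, Mul(Rational(44, 5), -35)) = Add(3, -308) = -305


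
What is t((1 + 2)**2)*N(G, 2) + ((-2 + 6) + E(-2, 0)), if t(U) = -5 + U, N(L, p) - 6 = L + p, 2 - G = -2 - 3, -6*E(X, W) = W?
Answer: 64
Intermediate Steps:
E(X, W) = -W/6
G = 7 (G = 2 - (-2 - 3) = 2 - 1*(-5) = 2 + 5 = 7)
N(L, p) = 6 + L + p (N(L, p) = 6 + (L + p) = 6 + L + p)
t((1 + 2)**2)*N(G, 2) + ((-2 + 6) + E(-2, 0)) = (-5 + (1 + 2)**2)*(6 + 7 + 2) + ((-2 + 6) - 1/6*0) = (-5 + 3**2)*15 + (4 + 0) = (-5 + 9)*15 + 4 = 4*15 + 4 = 60 + 4 = 64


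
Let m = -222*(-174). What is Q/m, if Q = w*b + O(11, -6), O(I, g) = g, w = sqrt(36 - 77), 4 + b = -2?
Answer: -1/6438 - I*sqrt(41)/6438 ≈ -0.00015533 - 0.00099458*I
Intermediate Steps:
b = -6 (b = -4 - 2 = -6)
w = I*sqrt(41) (w = sqrt(-41) = I*sqrt(41) ≈ 6.4031*I)
Q = -6 - 6*I*sqrt(41) (Q = (I*sqrt(41))*(-6) - 6 = -6*I*sqrt(41) - 6 = -6 - 6*I*sqrt(41) ≈ -6.0 - 38.419*I)
m = 38628
Q/m = (-6 - 6*I*sqrt(41))/38628 = (-6 - 6*I*sqrt(41))*(1/38628) = -1/6438 - I*sqrt(41)/6438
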